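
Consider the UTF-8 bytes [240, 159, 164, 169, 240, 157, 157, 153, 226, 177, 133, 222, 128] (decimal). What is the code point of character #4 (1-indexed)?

Offset 0: leading byte 0xF0 = 11110000 → 4-byte char #1 = F0 9F A4 A9.
Offset 4: leading byte 0xF0 = 11110000 → 4-byte char #2 = F0 9D 9D 99.
Offset 8: leading byte 0xE2 = 11100010 → 3-byte char #3 = E2 B1 85.
Offset 11: leading byte 0xDE = 11011110 → 2-byte char #4 = DE 80.
Leading byte 0xDE = 11011110 matches 110xxxxx → 2-byte sequence.
Byte 1: 0xDE = 11011110, payload 11110 (5 bits).
Byte 2: 0x80 = 10000000 (10xxxxxx ✓), payload 000000.
Concatenate: 11110000000 = 0x780 (11 bits → U+0780).

U+0780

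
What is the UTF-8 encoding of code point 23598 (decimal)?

U+5C2E = 0x5C2E = 23598 decimal. In range U+0800–U+FFFF → 3-byte form: 1110xxxx 10xxxxxx 10xxxxxx.
Binary (16 bits): 0101110000101110.
Split 4+6+6: 0101 | 110000 | 101110.
Byte 1: 11100101 = 0xE5.
Byte 2: 10110000 = 0xB0.
Byte 3: 10101110 = 0xAE.

E5 B0 AE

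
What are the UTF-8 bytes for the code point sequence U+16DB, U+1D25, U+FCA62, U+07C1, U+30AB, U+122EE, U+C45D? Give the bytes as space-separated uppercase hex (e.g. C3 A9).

U+16DB: 3-byte form → E1 9B 9B.
U+1D25: 3-byte form → E1 B4 A5.
U+FCA62: 4-byte form → F3 BC A9 A2.
U+07C1: 2-byte form → DF 81.
U+30AB: 3-byte form → E3 82 AB.
U+122EE: 4-byte form → F0 92 8B AE.
U+C45D: 3-byte form → EC 91 9D.
Concatenated (22 bytes): E1 9B 9B E1 B4 A5 F3 BC A9 A2 DF 81 E3 82 AB F0 92 8B AE EC 91 9D.

E1 9B 9B E1 B4 A5 F3 BC A9 A2 DF 81 E3 82 AB F0 92 8B AE EC 91 9D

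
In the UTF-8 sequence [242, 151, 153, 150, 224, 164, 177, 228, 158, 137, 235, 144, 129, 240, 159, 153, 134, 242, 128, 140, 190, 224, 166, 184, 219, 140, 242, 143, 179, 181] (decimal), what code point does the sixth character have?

Offset 0: leading byte 0xF2 = 11110010 → 4-byte char #1 = F2 97 99 96.
Offset 4: leading byte 0xE0 = 11100000 → 3-byte char #2 = E0 A4 B1.
Offset 7: leading byte 0xE4 = 11100100 → 3-byte char #3 = E4 9E 89.
Offset 10: leading byte 0xEB = 11101011 → 3-byte char #4 = EB 90 81.
Offset 13: leading byte 0xF0 = 11110000 → 4-byte char #5 = F0 9F 99 86.
Offset 17: leading byte 0xF2 = 11110010 → 4-byte char #6 = F2 80 8C BE.
Leading byte 0xF2 = 11110010 matches 11110xxx → 4-byte sequence.
Byte 1: 0xF2 = 11110010, payload 010 (3 bits).
Byte 2: 0x80 = 10000000 (10xxxxxx ✓), payload 000000.
Byte 3: 0x8C = 10001100 (10xxxxxx ✓), payload 001100.
Byte 4: 0xBE = 10111110 (10xxxxxx ✓), payload 111110.
Concatenate: 010000000001100111110 = 0x8033E (21 bits → U+8033E).

U+8033E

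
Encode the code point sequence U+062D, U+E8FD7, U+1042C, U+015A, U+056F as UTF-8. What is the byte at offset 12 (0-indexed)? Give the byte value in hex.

U+062D → 2-byte form D8 AD at offsets 0–1.
U+E8FD7 → 4-byte form F3 A8 BF 97 at offsets 2–5.
U+1042C → 4-byte form F0 90 90 AC at offsets 6–9.
U+015A → 2-byte form C5 9A at offsets 10–11.
U+056F → 2-byte form D5 AF at offsets 12–13.
Offset 12 falls in char 5's range; it's byte 1 of D5 AF = 0xD5.

0xD5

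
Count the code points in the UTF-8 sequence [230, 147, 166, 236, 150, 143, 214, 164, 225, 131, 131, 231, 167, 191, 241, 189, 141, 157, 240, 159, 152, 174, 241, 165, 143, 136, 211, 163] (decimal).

9

Byte at offset 0: 0xE6 = 11100110 → 3-byte char (#1). Advance 3.
Byte at offset 3: 0xEC = 11101100 → 3-byte char (#2). Advance 3.
Byte at offset 6: 0xD6 = 11010110 → 2-byte char (#3). Advance 2.
Byte at offset 8: 0xE1 = 11100001 → 3-byte char (#4). Advance 3.
Byte at offset 11: 0xE7 = 11100111 → 3-byte char (#5). Advance 3.
Byte at offset 14: 0xF1 = 11110001 → 4-byte char (#6). Advance 4.
Byte at offset 18: 0xF0 = 11110000 → 4-byte char (#7). Advance 4.
Byte at offset 22: 0xF1 = 11110001 → 4-byte char (#8). Advance 4.
Byte at offset 26: 0xD3 = 11010011 → 2-byte char (#9). Advance 2.
Reached end at offset 28 after 9 code points.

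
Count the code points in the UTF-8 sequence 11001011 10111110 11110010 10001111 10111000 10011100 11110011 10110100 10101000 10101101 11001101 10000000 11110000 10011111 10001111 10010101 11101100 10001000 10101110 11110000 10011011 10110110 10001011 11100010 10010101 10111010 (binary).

8

Byte at offset 0: 0xCB = 11001011 → 2-byte char (#1). Advance 2.
Byte at offset 2: 0xF2 = 11110010 → 4-byte char (#2). Advance 4.
Byte at offset 6: 0xF3 = 11110011 → 4-byte char (#3). Advance 4.
Byte at offset 10: 0xCD = 11001101 → 2-byte char (#4). Advance 2.
Byte at offset 12: 0xF0 = 11110000 → 4-byte char (#5). Advance 4.
Byte at offset 16: 0xEC = 11101100 → 3-byte char (#6). Advance 3.
Byte at offset 19: 0xF0 = 11110000 → 4-byte char (#7). Advance 4.
Byte at offset 23: 0xE2 = 11100010 → 3-byte char (#8). Advance 3.
Reached end at offset 26 after 8 code points.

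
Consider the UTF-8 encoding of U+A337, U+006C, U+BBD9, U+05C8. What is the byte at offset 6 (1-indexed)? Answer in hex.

1-indexed offset 6 is 0-indexed offset 5.
U+A337 → 3-byte form EA 8C B7 at offsets 0–2.
U+006C → 1-byte form 6C at offsets 3–3.
U+BBD9 → 3-byte form EB AF 99 at offsets 4–6.
Offset 5 falls in char 3's range; it's byte 2 of EB AF 99 = 0xAF.

0xAF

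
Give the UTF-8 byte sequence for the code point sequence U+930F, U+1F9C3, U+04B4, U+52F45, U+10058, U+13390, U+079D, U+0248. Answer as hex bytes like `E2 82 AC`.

U+930F: 3-byte form → E9 8C 8F.
U+1F9C3: 4-byte form → F0 9F A7 83.
U+04B4: 2-byte form → D2 B4.
U+52F45: 4-byte form → F1 92 BD 85.
U+10058: 4-byte form → F0 90 81 98.
U+13390: 4-byte form → F0 93 8E 90.
U+079D: 2-byte form → DE 9D.
U+0248: 2-byte form → C9 88.
Concatenated (25 bytes): E9 8C 8F F0 9F A7 83 D2 B4 F1 92 BD 85 F0 90 81 98 F0 93 8E 90 DE 9D C9 88.

E9 8C 8F F0 9F A7 83 D2 B4 F1 92 BD 85 F0 90 81 98 F0 93 8E 90 DE 9D C9 88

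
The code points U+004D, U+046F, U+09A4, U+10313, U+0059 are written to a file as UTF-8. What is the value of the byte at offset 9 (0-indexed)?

0x93

U+004D → 1-byte form 4D at offsets 0–0.
U+046F → 2-byte form D1 AF at offsets 1–2.
U+09A4 → 3-byte form E0 A6 A4 at offsets 3–5.
U+10313 → 4-byte form F0 90 8C 93 at offsets 6–9.
Offset 9 falls in char 4's range; it's byte 4 of F0 90 8C 93 = 0x93.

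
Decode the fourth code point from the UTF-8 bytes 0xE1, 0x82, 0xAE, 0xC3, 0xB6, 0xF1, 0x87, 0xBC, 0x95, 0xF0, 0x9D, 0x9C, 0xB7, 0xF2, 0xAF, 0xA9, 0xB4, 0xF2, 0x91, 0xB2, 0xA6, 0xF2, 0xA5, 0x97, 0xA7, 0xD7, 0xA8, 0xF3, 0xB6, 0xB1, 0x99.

Offset 0: leading byte 0xE1 = 11100001 → 3-byte char #1 = E1 82 AE.
Offset 3: leading byte 0xC3 = 11000011 → 2-byte char #2 = C3 B6.
Offset 5: leading byte 0xF1 = 11110001 → 4-byte char #3 = F1 87 BC 95.
Offset 9: leading byte 0xF0 = 11110000 → 4-byte char #4 = F0 9D 9C B7.
Leading byte 0xF0 = 11110000 matches 11110xxx → 4-byte sequence.
Byte 1: 0xF0 = 11110000, payload 000 (3 bits).
Byte 2: 0x9D = 10011101 (10xxxxxx ✓), payload 011101.
Byte 3: 0x9C = 10011100 (10xxxxxx ✓), payload 011100.
Byte 4: 0xB7 = 10110111 (10xxxxxx ✓), payload 110111.
Concatenate: 000011101011100110111 = 0x1D737 (21 bits → U+1D737).

U+1D737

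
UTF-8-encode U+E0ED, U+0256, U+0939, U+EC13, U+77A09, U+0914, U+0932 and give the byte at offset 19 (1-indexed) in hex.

1-indexed offset 19 is 0-indexed offset 18.
U+E0ED → 3-byte form EE 83 AD at offsets 0–2.
U+0256 → 2-byte form C9 96 at offsets 3–4.
U+0939 → 3-byte form E0 A4 B9 at offsets 5–7.
U+EC13 → 3-byte form EE B0 93 at offsets 8–10.
U+77A09 → 4-byte form F1 B7 A8 89 at offsets 11–14.
U+0914 → 3-byte form E0 A4 94 at offsets 15–17.
U+0932 → 3-byte form E0 A4 B2 at offsets 18–20.
Offset 18 falls in char 7's range; it's byte 1 of E0 A4 B2 = 0xE0.

0xE0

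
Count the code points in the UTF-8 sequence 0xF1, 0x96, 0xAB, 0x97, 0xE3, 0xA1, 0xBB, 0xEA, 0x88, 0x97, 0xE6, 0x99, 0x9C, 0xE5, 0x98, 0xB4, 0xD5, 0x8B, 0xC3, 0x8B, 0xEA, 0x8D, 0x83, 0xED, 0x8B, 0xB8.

Byte at offset 0: 0xF1 = 11110001 → 4-byte char (#1). Advance 4.
Byte at offset 4: 0xE3 = 11100011 → 3-byte char (#2). Advance 3.
Byte at offset 7: 0xEA = 11101010 → 3-byte char (#3). Advance 3.
Byte at offset 10: 0xE6 = 11100110 → 3-byte char (#4). Advance 3.
Byte at offset 13: 0xE5 = 11100101 → 3-byte char (#5). Advance 3.
Byte at offset 16: 0xD5 = 11010101 → 2-byte char (#6). Advance 2.
Byte at offset 18: 0xC3 = 11000011 → 2-byte char (#7). Advance 2.
Byte at offset 20: 0xEA = 11101010 → 3-byte char (#8). Advance 3.
Byte at offset 23: 0xED = 11101101 → 3-byte char (#9). Advance 3.
Reached end at offset 26 after 9 code points.

9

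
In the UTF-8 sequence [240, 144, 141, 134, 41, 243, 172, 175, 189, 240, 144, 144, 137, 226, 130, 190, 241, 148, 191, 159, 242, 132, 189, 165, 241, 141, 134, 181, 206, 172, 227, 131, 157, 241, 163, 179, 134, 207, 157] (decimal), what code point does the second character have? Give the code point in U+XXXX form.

U+0029

Offset 0: leading byte 0xF0 = 11110000 → 4-byte char #1 = F0 90 8D 86.
Offset 4: leading byte 0x29 = 00101001 → 1-byte char #2 = 29.
Leading byte 0x29 = 00101001 matches 0xxxxxxx → 1-byte sequence.
Byte 1: 0x29 = 00101001, payload 0101001 (7 bits).
Concatenate: 0101001 = 0x29 (7 bits → U+0029).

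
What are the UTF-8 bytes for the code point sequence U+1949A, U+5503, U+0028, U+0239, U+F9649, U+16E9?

F0 99 92 9A E5 94 83 28 C8 B9 F3 B9 99 89 E1 9B A9

U+1949A: 4-byte form → F0 99 92 9A.
U+5503: 3-byte form → E5 94 83.
U+0028: 1-byte form → 28.
U+0239: 2-byte form → C8 B9.
U+F9649: 4-byte form → F3 B9 99 89.
U+16E9: 3-byte form → E1 9B A9.
Concatenated (17 bytes): F0 99 92 9A E5 94 83 28 C8 B9 F3 B9 99 89 E1 9B A9.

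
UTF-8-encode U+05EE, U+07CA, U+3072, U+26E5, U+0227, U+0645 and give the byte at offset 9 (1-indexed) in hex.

1-indexed offset 9 is 0-indexed offset 8.
U+05EE → 2-byte form D7 AE at offsets 0–1.
U+07CA → 2-byte form DF 8A at offsets 2–3.
U+3072 → 3-byte form E3 81 B2 at offsets 4–6.
U+26E5 → 3-byte form E2 9B A5 at offsets 7–9.
Offset 8 falls in char 4's range; it's byte 2 of E2 9B A5 = 0x9B.

0x9B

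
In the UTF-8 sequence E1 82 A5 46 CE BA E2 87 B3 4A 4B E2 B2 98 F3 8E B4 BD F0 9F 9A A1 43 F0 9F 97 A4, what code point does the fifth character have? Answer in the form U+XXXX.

Offset 0: leading byte 0xE1 = 11100001 → 3-byte char #1 = E1 82 A5.
Offset 3: leading byte 0x46 = 01000110 → 1-byte char #2 = 46.
Offset 4: leading byte 0xCE = 11001110 → 2-byte char #3 = CE BA.
Offset 6: leading byte 0xE2 = 11100010 → 3-byte char #4 = E2 87 B3.
Offset 9: leading byte 0x4A = 01001010 → 1-byte char #5 = 4A.
Leading byte 0x4A = 01001010 matches 0xxxxxxx → 1-byte sequence.
Byte 1: 0x4A = 01001010, payload 1001010 (7 bits).
Concatenate: 1001010 = 0x4A (7 bits → U+004A).

U+004A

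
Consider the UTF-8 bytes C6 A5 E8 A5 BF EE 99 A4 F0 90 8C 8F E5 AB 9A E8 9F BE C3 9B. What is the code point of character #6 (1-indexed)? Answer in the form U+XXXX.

U+87FE

Offset 0: leading byte 0xC6 = 11000110 → 2-byte char #1 = C6 A5.
Offset 2: leading byte 0xE8 = 11101000 → 3-byte char #2 = E8 A5 BF.
Offset 5: leading byte 0xEE = 11101110 → 3-byte char #3 = EE 99 A4.
Offset 8: leading byte 0xF0 = 11110000 → 4-byte char #4 = F0 90 8C 8F.
Offset 12: leading byte 0xE5 = 11100101 → 3-byte char #5 = E5 AB 9A.
Offset 15: leading byte 0xE8 = 11101000 → 3-byte char #6 = E8 9F BE.
Leading byte 0xE8 = 11101000 matches 1110xxxx → 3-byte sequence.
Byte 1: 0xE8 = 11101000, payload 1000 (4 bits).
Byte 2: 0x9F = 10011111 (10xxxxxx ✓), payload 011111.
Byte 3: 0xBE = 10111110 (10xxxxxx ✓), payload 111110.
Concatenate: 1000011111111110 = 0x87FE (16 bits → U+87FE).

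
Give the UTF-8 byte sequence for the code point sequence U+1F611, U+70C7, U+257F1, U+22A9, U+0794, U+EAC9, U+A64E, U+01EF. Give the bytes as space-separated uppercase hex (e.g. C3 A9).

F0 9F 98 91 E7 83 87 F0 A5 9F B1 E2 8A A9 DE 94 EE AB 89 EA 99 8E C7 AF

U+1F611: 4-byte form → F0 9F 98 91.
U+70C7: 3-byte form → E7 83 87.
U+257F1: 4-byte form → F0 A5 9F B1.
U+22A9: 3-byte form → E2 8A A9.
U+0794: 2-byte form → DE 94.
U+EAC9: 3-byte form → EE AB 89.
U+A64E: 3-byte form → EA 99 8E.
U+01EF: 2-byte form → C7 AF.
Concatenated (24 bytes): F0 9F 98 91 E7 83 87 F0 A5 9F B1 E2 8A A9 DE 94 EE AB 89 EA 99 8E C7 AF.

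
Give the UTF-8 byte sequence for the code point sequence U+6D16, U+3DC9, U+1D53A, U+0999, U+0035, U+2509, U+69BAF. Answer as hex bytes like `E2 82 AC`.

E6 B4 96 E3 B7 89 F0 9D 94 BA E0 A6 99 35 E2 94 89 F1 A9 AE AF

U+6D16: 3-byte form → E6 B4 96.
U+3DC9: 3-byte form → E3 B7 89.
U+1D53A: 4-byte form → F0 9D 94 BA.
U+0999: 3-byte form → E0 A6 99.
U+0035: 1-byte form → 35.
U+2509: 3-byte form → E2 94 89.
U+69BAF: 4-byte form → F1 A9 AE AF.
Concatenated (21 bytes): E6 B4 96 E3 B7 89 F0 9D 94 BA E0 A6 99 35 E2 94 89 F1 A9 AE AF.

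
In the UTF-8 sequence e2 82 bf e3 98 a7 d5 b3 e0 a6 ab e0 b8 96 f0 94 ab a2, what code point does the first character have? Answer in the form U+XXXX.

Offset 0: leading byte 0xE2 = 11100010 → 3-byte char #1 = E2 82 BF.
Leading byte 0xE2 = 11100010 matches 1110xxxx → 3-byte sequence.
Byte 1: 0xE2 = 11100010, payload 0010 (4 bits).
Byte 2: 0x82 = 10000010 (10xxxxxx ✓), payload 000010.
Byte 3: 0xBF = 10111111 (10xxxxxx ✓), payload 111111.
Concatenate: 0010000010111111 = 0x20BF (16 bits → U+20BF).

U+20BF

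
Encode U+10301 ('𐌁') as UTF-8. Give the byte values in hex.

U+10301 = 0x10301 = 66305 decimal. In range U+10000–U+10FFFF → 4-byte form: 11110xxx 10xxxxxx 10xxxxxx 10xxxxxx.
Binary (21 bits): 000010000001100000001.
Split 3+6+6+6: 000 | 010000 | 001100 | 000001.
Byte 1: 11110000 = 0xF0.
Byte 2: 10010000 = 0x90.
Byte 3: 10001100 = 0x8C.
Byte 4: 10000001 = 0x81.

F0 90 8C 81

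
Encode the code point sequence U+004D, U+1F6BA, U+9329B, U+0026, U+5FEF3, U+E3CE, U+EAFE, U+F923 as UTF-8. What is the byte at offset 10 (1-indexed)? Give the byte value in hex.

1-indexed offset 10 is 0-indexed offset 9.
U+004D → 1-byte form 4D at offsets 0–0.
U+1F6BA → 4-byte form F0 9F 9A BA at offsets 1–4.
U+9329B → 4-byte form F2 93 8A 9B at offsets 5–8.
U+0026 → 1-byte form 26 at offsets 9–9.
Offset 9 falls in char 4's range; it's byte 1 of 26 = 0x26.

0x26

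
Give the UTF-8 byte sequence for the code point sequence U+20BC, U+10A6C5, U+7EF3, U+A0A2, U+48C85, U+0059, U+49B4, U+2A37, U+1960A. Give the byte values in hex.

U+20BC: 3-byte form → E2 82 BC.
U+10A6C5: 4-byte form → F4 8A 9B 85.
U+7EF3: 3-byte form → E7 BB B3.
U+A0A2: 3-byte form → EA 82 A2.
U+48C85: 4-byte form → F1 88 B2 85.
U+0059: 1-byte form → 59.
U+49B4: 3-byte form → E4 A6 B4.
U+2A37: 3-byte form → E2 A8 B7.
U+1960A: 4-byte form → F0 99 98 8A.
Concatenated (28 bytes): E2 82 BC F4 8A 9B 85 E7 BB B3 EA 82 A2 F1 88 B2 85 59 E4 A6 B4 E2 A8 B7 F0 99 98 8A.

E2 82 BC F4 8A 9B 85 E7 BB B3 EA 82 A2 F1 88 B2 85 59 E4 A6 B4 E2 A8 B7 F0 99 98 8A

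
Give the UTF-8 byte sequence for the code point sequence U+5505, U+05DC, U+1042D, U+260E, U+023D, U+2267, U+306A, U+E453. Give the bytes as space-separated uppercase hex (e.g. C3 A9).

E5 94 85 D7 9C F0 90 90 AD E2 98 8E C8 BD E2 89 A7 E3 81 AA EE 91 93

U+5505: 3-byte form → E5 94 85.
U+05DC: 2-byte form → D7 9C.
U+1042D: 4-byte form → F0 90 90 AD.
U+260E: 3-byte form → E2 98 8E.
U+023D: 2-byte form → C8 BD.
U+2267: 3-byte form → E2 89 A7.
U+306A: 3-byte form → E3 81 AA.
U+E453: 3-byte form → EE 91 93.
Concatenated (23 bytes): E5 94 85 D7 9C F0 90 90 AD E2 98 8E C8 BD E2 89 A7 E3 81 AA EE 91 93.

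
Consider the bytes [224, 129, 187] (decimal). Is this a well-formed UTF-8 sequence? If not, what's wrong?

Leading byte 0xE0 = 11100000 → 3-byte form.
Continuation bytes all match 10xxxxxx. Payload decodes to 0x7B.
But 0x7B < 0x800, the minimum for a 3-byte sequence — this is an overlong encoding.

invalid (overlong encoding)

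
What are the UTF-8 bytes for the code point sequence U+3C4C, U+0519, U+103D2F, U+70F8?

E3 B1 8C D4 99 F4 83 B4 AF E7 83 B8

U+3C4C: 3-byte form → E3 B1 8C.
U+0519: 2-byte form → D4 99.
U+103D2F: 4-byte form → F4 83 B4 AF.
U+70F8: 3-byte form → E7 83 B8.
Concatenated (12 bytes): E3 B1 8C D4 99 F4 83 B4 AF E7 83 B8.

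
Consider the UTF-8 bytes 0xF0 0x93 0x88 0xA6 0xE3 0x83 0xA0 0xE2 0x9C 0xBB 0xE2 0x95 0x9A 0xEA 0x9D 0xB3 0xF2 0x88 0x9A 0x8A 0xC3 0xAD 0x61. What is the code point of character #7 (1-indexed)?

Offset 0: leading byte 0xF0 = 11110000 → 4-byte char #1 = F0 93 88 A6.
Offset 4: leading byte 0xE3 = 11100011 → 3-byte char #2 = E3 83 A0.
Offset 7: leading byte 0xE2 = 11100010 → 3-byte char #3 = E2 9C BB.
Offset 10: leading byte 0xE2 = 11100010 → 3-byte char #4 = E2 95 9A.
Offset 13: leading byte 0xEA = 11101010 → 3-byte char #5 = EA 9D B3.
Offset 16: leading byte 0xF2 = 11110010 → 4-byte char #6 = F2 88 9A 8A.
Offset 20: leading byte 0xC3 = 11000011 → 2-byte char #7 = C3 AD.
Leading byte 0xC3 = 11000011 matches 110xxxxx → 2-byte sequence.
Byte 1: 0xC3 = 11000011, payload 00011 (5 bits).
Byte 2: 0xAD = 10101101 (10xxxxxx ✓), payload 101101.
Concatenate: 00011101101 = 0xED (11 bits → U+00ED).

U+00ED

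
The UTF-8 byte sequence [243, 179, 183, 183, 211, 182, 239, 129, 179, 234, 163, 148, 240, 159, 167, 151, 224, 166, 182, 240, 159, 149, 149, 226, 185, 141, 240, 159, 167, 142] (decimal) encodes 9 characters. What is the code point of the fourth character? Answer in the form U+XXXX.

Offset 0: leading byte 0xF3 = 11110011 → 4-byte char #1 = F3 B3 B7 B7.
Offset 4: leading byte 0xD3 = 11010011 → 2-byte char #2 = D3 B6.
Offset 6: leading byte 0xEF = 11101111 → 3-byte char #3 = EF 81 B3.
Offset 9: leading byte 0xEA = 11101010 → 3-byte char #4 = EA A3 94.
Leading byte 0xEA = 11101010 matches 1110xxxx → 3-byte sequence.
Byte 1: 0xEA = 11101010, payload 1010 (4 bits).
Byte 2: 0xA3 = 10100011 (10xxxxxx ✓), payload 100011.
Byte 3: 0x94 = 10010100 (10xxxxxx ✓), payload 010100.
Concatenate: 1010100011010100 = 0xA8D4 (16 bits → U+A8D4).

U+A8D4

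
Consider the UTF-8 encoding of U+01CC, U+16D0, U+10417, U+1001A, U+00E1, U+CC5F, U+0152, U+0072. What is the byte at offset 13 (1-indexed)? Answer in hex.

0x9A

1-indexed offset 13 is 0-indexed offset 12.
U+01CC → 2-byte form C7 8C at offsets 0–1.
U+16D0 → 3-byte form E1 9B 90 at offsets 2–4.
U+10417 → 4-byte form F0 90 90 97 at offsets 5–8.
U+1001A → 4-byte form F0 90 80 9A at offsets 9–12.
Offset 12 falls in char 4's range; it's byte 4 of F0 90 80 9A = 0x9A.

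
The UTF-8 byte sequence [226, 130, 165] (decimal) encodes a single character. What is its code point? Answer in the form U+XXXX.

Leading byte 0xE2 = 11100010 matches 1110xxxx → 3-byte sequence.
Byte 1: 0xE2 = 11100010, payload 0010 (4 bits).
Byte 2: 0x82 = 10000010 (10xxxxxx ✓), payload 000010.
Byte 3: 0xA5 = 10100101 (10xxxxxx ✓), payload 100101.
Concatenate: 0010000010100101 = 0x20A5 (16 bits → U+20A5).

U+20A5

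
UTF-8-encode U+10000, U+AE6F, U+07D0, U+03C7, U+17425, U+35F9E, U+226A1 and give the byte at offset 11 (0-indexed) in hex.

0xF0

U+10000 → 4-byte form F0 90 80 80 at offsets 0–3.
U+AE6F → 3-byte form EA B9 AF at offsets 4–6.
U+07D0 → 2-byte form DF 90 at offsets 7–8.
U+03C7 → 2-byte form CF 87 at offsets 9–10.
U+17425 → 4-byte form F0 97 90 A5 at offsets 11–14.
Offset 11 falls in char 5's range; it's byte 1 of F0 97 90 A5 = 0xF0.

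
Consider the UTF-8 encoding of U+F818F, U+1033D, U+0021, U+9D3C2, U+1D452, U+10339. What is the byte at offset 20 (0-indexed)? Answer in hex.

U+F818F → 4-byte form F3 B8 86 8F at offsets 0–3.
U+1033D → 4-byte form F0 90 8C BD at offsets 4–7.
U+0021 → 1-byte form 21 at offsets 8–8.
U+9D3C2 → 4-byte form F2 9D 8F 82 at offsets 9–12.
U+1D452 → 4-byte form F0 9D 91 92 at offsets 13–16.
U+10339 → 4-byte form F0 90 8C B9 at offsets 17–20.
Offset 20 falls in char 6's range; it's byte 4 of F0 90 8C B9 = 0xB9.

0xB9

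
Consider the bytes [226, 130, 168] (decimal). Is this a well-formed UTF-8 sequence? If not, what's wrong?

valid

Leading byte 0xE2 = 11100010 → 3-byte form.
Continuation bytes 0x82=10000010, 0xA8=10101000 all match 10xxxxxx.
Decoded value 0x20A8 is ≥ 0x800 (shortest form) and not a surrogate.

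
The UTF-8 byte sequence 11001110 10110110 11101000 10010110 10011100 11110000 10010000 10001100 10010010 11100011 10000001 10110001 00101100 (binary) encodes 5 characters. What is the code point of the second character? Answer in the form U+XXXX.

Offset 0: leading byte 0xCE = 11001110 → 2-byte char #1 = CE B6.
Offset 2: leading byte 0xE8 = 11101000 → 3-byte char #2 = E8 96 9C.
Leading byte 0xE8 = 11101000 matches 1110xxxx → 3-byte sequence.
Byte 1: 0xE8 = 11101000, payload 1000 (4 bits).
Byte 2: 0x96 = 10010110 (10xxxxxx ✓), payload 010110.
Byte 3: 0x9C = 10011100 (10xxxxxx ✓), payload 011100.
Concatenate: 1000010110011100 = 0x859C (16 bits → U+859C).

U+859C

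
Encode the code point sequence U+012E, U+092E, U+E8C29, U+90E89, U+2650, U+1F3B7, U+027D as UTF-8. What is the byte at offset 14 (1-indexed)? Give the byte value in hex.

0xE2

1-indexed offset 14 is 0-indexed offset 13.
U+012E → 2-byte form C4 AE at offsets 0–1.
U+092E → 3-byte form E0 A4 AE at offsets 2–4.
U+E8C29 → 4-byte form F3 A8 B0 A9 at offsets 5–8.
U+90E89 → 4-byte form F2 90 BA 89 at offsets 9–12.
U+2650 → 3-byte form E2 99 90 at offsets 13–15.
Offset 13 falls in char 5's range; it's byte 1 of E2 99 90 = 0xE2.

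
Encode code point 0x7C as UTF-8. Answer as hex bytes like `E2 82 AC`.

7C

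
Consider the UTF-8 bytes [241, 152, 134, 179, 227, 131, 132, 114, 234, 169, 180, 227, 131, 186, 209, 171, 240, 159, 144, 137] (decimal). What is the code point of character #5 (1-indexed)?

U+30FA

Offset 0: leading byte 0xF1 = 11110001 → 4-byte char #1 = F1 98 86 B3.
Offset 4: leading byte 0xE3 = 11100011 → 3-byte char #2 = E3 83 84.
Offset 7: leading byte 0x72 = 01110010 → 1-byte char #3 = 72.
Offset 8: leading byte 0xEA = 11101010 → 3-byte char #4 = EA A9 B4.
Offset 11: leading byte 0xE3 = 11100011 → 3-byte char #5 = E3 83 BA.
Leading byte 0xE3 = 11100011 matches 1110xxxx → 3-byte sequence.
Byte 1: 0xE3 = 11100011, payload 0011 (4 bits).
Byte 2: 0x83 = 10000011 (10xxxxxx ✓), payload 000011.
Byte 3: 0xBA = 10111010 (10xxxxxx ✓), payload 111010.
Concatenate: 0011000011111010 = 0x30FA (16 bits → U+30FA).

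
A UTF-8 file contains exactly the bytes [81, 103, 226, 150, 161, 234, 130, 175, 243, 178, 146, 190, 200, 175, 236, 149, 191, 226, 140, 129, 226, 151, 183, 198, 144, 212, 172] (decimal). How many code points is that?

11

Byte at offset 0: 0x51 = 01010001 → 1-byte char (#1). Advance 1.
Byte at offset 1: 0x67 = 01100111 → 1-byte char (#2). Advance 1.
Byte at offset 2: 0xE2 = 11100010 → 3-byte char (#3). Advance 3.
Byte at offset 5: 0xEA = 11101010 → 3-byte char (#4). Advance 3.
Byte at offset 8: 0xF3 = 11110011 → 4-byte char (#5). Advance 4.
Byte at offset 12: 0xC8 = 11001000 → 2-byte char (#6). Advance 2.
Byte at offset 14: 0xEC = 11101100 → 3-byte char (#7). Advance 3.
Byte at offset 17: 0xE2 = 11100010 → 3-byte char (#8). Advance 3.
Byte at offset 20: 0xE2 = 11100010 → 3-byte char (#9). Advance 3.
Byte at offset 23: 0xC6 = 11000110 → 2-byte char (#10). Advance 2.
Byte at offset 25: 0xD4 = 11010100 → 2-byte char (#11). Advance 2.
Reached end at offset 27 after 11 code points.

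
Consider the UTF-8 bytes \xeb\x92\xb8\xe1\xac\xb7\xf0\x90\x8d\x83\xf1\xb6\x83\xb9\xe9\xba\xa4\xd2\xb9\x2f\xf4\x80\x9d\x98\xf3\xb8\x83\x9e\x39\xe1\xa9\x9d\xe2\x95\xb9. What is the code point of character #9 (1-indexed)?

U+F80DE

Offset 0: leading byte 0xEB = 11101011 → 3-byte char #1 = EB 92 B8.
Offset 3: leading byte 0xE1 = 11100001 → 3-byte char #2 = E1 AC B7.
Offset 6: leading byte 0xF0 = 11110000 → 4-byte char #3 = F0 90 8D 83.
Offset 10: leading byte 0xF1 = 11110001 → 4-byte char #4 = F1 B6 83 B9.
Offset 14: leading byte 0xE9 = 11101001 → 3-byte char #5 = E9 BA A4.
Offset 17: leading byte 0xD2 = 11010010 → 2-byte char #6 = D2 B9.
Offset 19: leading byte 0x2F = 00101111 → 1-byte char #7 = 2F.
Offset 20: leading byte 0xF4 = 11110100 → 4-byte char #8 = F4 80 9D 98.
Offset 24: leading byte 0xF3 = 11110011 → 4-byte char #9 = F3 B8 83 9E.
Leading byte 0xF3 = 11110011 matches 11110xxx → 4-byte sequence.
Byte 1: 0xF3 = 11110011, payload 011 (3 bits).
Byte 2: 0xB8 = 10111000 (10xxxxxx ✓), payload 111000.
Byte 3: 0x83 = 10000011 (10xxxxxx ✓), payload 000011.
Byte 4: 0x9E = 10011110 (10xxxxxx ✓), payload 011110.
Concatenate: 011111000000011011110 = 0xF80DE (21 bits → U+F80DE).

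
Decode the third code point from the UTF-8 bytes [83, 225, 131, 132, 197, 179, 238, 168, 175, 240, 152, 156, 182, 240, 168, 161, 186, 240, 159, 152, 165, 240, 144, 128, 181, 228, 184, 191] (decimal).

Offset 0: leading byte 0x53 = 01010011 → 1-byte char #1 = 53.
Offset 1: leading byte 0xE1 = 11100001 → 3-byte char #2 = E1 83 84.
Offset 4: leading byte 0xC5 = 11000101 → 2-byte char #3 = C5 B3.
Leading byte 0xC5 = 11000101 matches 110xxxxx → 2-byte sequence.
Byte 1: 0xC5 = 11000101, payload 00101 (5 bits).
Byte 2: 0xB3 = 10110011 (10xxxxxx ✓), payload 110011.
Concatenate: 00101110011 = 0x173 (11 bits → U+0173).

U+0173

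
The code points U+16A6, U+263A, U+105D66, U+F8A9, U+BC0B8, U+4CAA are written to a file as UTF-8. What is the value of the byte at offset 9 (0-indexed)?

U+16A6 → 3-byte form E1 9A A6 at offsets 0–2.
U+263A → 3-byte form E2 98 BA at offsets 3–5.
U+105D66 → 4-byte form F4 85 B5 A6 at offsets 6–9.
Offset 9 falls in char 3's range; it's byte 4 of F4 85 B5 A6 = 0xA6.

0xA6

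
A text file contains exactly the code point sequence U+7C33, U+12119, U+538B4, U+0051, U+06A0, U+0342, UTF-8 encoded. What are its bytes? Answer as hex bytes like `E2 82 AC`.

U+7C33: 3-byte form → E7 B0 B3.
U+12119: 4-byte form → F0 92 84 99.
U+538B4: 4-byte form → F1 93 A2 B4.
U+0051: 1-byte form → 51.
U+06A0: 2-byte form → DA A0.
U+0342: 2-byte form → CD 82.
Concatenated (16 bytes): E7 B0 B3 F0 92 84 99 F1 93 A2 B4 51 DA A0 CD 82.

E7 B0 B3 F0 92 84 99 F1 93 A2 B4 51 DA A0 CD 82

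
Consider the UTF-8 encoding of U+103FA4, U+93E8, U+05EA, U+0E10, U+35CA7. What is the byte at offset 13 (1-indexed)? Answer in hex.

0xF0

1-indexed offset 13 is 0-indexed offset 12.
U+103FA4 → 4-byte form F4 83 BE A4 at offsets 0–3.
U+93E8 → 3-byte form E9 8F A8 at offsets 4–6.
U+05EA → 2-byte form D7 AA at offsets 7–8.
U+0E10 → 3-byte form E0 B8 90 at offsets 9–11.
U+35CA7 → 4-byte form F0 B5 B2 A7 at offsets 12–15.
Offset 12 falls in char 5's range; it's byte 1 of F0 B5 B2 A7 = 0xF0.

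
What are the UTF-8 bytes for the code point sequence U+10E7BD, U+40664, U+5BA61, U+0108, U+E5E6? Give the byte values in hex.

F4 8E 9E BD F1 80 99 A4 F1 9B A9 A1 C4 88 EE 97 A6

U+10E7BD: 4-byte form → F4 8E 9E BD.
U+40664: 4-byte form → F1 80 99 A4.
U+5BA61: 4-byte form → F1 9B A9 A1.
U+0108: 2-byte form → C4 88.
U+E5E6: 3-byte form → EE 97 A6.
Concatenated (17 bytes): F4 8E 9E BD F1 80 99 A4 F1 9B A9 A1 C4 88 EE 97 A6.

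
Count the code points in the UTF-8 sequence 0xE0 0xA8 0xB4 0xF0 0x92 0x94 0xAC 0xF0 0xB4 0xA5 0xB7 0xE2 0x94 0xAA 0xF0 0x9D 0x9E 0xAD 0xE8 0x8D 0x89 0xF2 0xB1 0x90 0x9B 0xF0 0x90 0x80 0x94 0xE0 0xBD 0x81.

Byte at offset 0: 0xE0 = 11100000 → 3-byte char (#1). Advance 3.
Byte at offset 3: 0xF0 = 11110000 → 4-byte char (#2). Advance 4.
Byte at offset 7: 0xF0 = 11110000 → 4-byte char (#3). Advance 4.
Byte at offset 11: 0xE2 = 11100010 → 3-byte char (#4). Advance 3.
Byte at offset 14: 0xF0 = 11110000 → 4-byte char (#5). Advance 4.
Byte at offset 18: 0xE8 = 11101000 → 3-byte char (#6). Advance 3.
Byte at offset 21: 0xF2 = 11110010 → 4-byte char (#7). Advance 4.
Byte at offset 25: 0xF0 = 11110000 → 4-byte char (#8). Advance 4.
Byte at offset 29: 0xE0 = 11100000 → 3-byte char (#9). Advance 3.
Reached end at offset 32 after 9 code points.

9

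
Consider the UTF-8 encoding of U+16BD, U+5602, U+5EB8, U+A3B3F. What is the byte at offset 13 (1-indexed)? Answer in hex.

1-indexed offset 13 is 0-indexed offset 12.
U+16BD → 3-byte form E1 9A BD at offsets 0–2.
U+5602 → 3-byte form E5 98 82 at offsets 3–5.
U+5EB8 → 3-byte form E5 BA B8 at offsets 6–8.
U+A3B3F → 4-byte form F2 A3 AC BF at offsets 9–12.
Offset 12 falls in char 4's range; it's byte 4 of F2 A3 AC BF = 0xBF.

0xBF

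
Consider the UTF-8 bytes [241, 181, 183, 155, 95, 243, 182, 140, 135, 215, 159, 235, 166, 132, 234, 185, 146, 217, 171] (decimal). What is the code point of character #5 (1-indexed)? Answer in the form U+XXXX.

U+B984

Offset 0: leading byte 0xF1 = 11110001 → 4-byte char #1 = F1 B5 B7 9B.
Offset 4: leading byte 0x5F = 01011111 → 1-byte char #2 = 5F.
Offset 5: leading byte 0xF3 = 11110011 → 4-byte char #3 = F3 B6 8C 87.
Offset 9: leading byte 0xD7 = 11010111 → 2-byte char #4 = D7 9F.
Offset 11: leading byte 0xEB = 11101011 → 3-byte char #5 = EB A6 84.
Leading byte 0xEB = 11101011 matches 1110xxxx → 3-byte sequence.
Byte 1: 0xEB = 11101011, payload 1011 (4 bits).
Byte 2: 0xA6 = 10100110 (10xxxxxx ✓), payload 100110.
Byte 3: 0x84 = 10000100 (10xxxxxx ✓), payload 000100.
Concatenate: 1011100110000100 = 0xB984 (16 bits → U+B984).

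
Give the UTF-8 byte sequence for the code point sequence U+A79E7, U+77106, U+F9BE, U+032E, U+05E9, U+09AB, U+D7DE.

U+A79E7: 4-byte form → F2 A7 A7 A7.
U+77106: 4-byte form → F1 B7 84 86.
U+F9BE: 3-byte form → EF A6 BE.
U+032E: 2-byte form → CC AE.
U+05E9: 2-byte form → D7 A9.
U+09AB: 3-byte form → E0 A6 AB.
U+D7DE: 3-byte form → ED 9F 9E.
Concatenated (21 bytes): F2 A7 A7 A7 F1 B7 84 86 EF A6 BE CC AE D7 A9 E0 A6 AB ED 9F 9E.

F2 A7 A7 A7 F1 B7 84 86 EF A6 BE CC AE D7 A9 E0 A6 AB ED 9F 9E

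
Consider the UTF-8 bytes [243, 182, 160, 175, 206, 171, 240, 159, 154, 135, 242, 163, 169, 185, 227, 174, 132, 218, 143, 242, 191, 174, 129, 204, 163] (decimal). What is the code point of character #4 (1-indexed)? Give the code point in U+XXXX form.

Offset 0: leading byte 0xF3 = 11110011 → 4-byte char #1 = F3 B6 A0 AF.
Offset 4: leading byte 0xCE = 11001110 → 2-byte char #2 = CE AB.
Offset 6: leading byte 0xF0 = 11110000 → 4-byte char #3 = F0 9F 9A 87.
Offset 10: leading byte 0xF2 = 11110010 → 4-byte char #4 = F2 A3 A9 B9.
Leading byte 0xF2 = 11110010 matches 11110xxx → 4-byte sequence.
Byte 1: 0xF2 = 11110010, payload 010 (3 bits).
Byte 2: 0xA3 = 10100011 (10xxxxxx ✓), payload 100011.
Byte 3: 0xA9 = 10101001 (10xxxxxx ✓), payload 101001.
Byte 4: 0xB9 = 10111001 (10xxxxxx ✓), payload 111001.
Concatenate: 010100011101001111001 = 0xA3A79 (21 bits → U+A3A79).

U+A3A79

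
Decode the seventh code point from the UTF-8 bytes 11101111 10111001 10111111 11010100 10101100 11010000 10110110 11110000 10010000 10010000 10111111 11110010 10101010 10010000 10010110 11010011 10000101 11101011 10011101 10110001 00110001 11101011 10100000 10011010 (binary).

U+B771

Offset 0: leading byte 0xEF = 11101111 → 3-byte char #1 = EF B9 BF.
Offset 3: leading byte 0xD4 = 11010100 → 2-byte char #2 = D4 AC.
Offset 5: leading byte 0xD0 = 11010000 → 2-byte char #3 = D0 B6.
Offset 7: leading byte 0xF0 = 11110000 → 4-byte char #4 = F0 90 90 BF.
Offset 11: leading byte 0xF2 = 11110010 → 4-byte char #5 = F2 AA 90 96.
Offset 15: leading byte 0xD3 = 11010011 → 2-byte char #6 = D3 85.
Offset 17: leading byte 0xEB = 11101011 → 3-byte char #7 = EB 9D B1.
Leading byte 0xEB = 11101011 matches 1110xxxx → 3-byte sequence.
Byte 1: 0xEB = 11101011, payload 1011 (4 bits).
Byte 2: 0x9D = 10011101 (10xxxxxx ✓), payload 011101.
Byte 3: 0xB1 = 10110001 (10xxxxxx ✓), payload 110001.
Concatenate: 1011011101110001 = 0xB771 (16 bits → U+B771).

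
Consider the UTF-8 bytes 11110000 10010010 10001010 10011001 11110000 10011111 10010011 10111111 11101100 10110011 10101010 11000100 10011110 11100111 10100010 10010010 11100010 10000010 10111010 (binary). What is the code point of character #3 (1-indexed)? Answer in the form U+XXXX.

Offset 0: leading byte 0xF0 = 11110000 → 4-byte char #1 = F0 92 8A 99.
Offset 4: leading byte 0xF0 = 11110000 → 4-byte char #2 = F0 9F 93 BF.
Offset 8: leading byte 0xEC = 11101100 → 3-byte char #3 = EC B3 AA.
Leading byte 0xEC = 11101100 matches 1110xxxx → 3-byte sequence.
Byte 1: 0xEC = 11101100, payload 1100 (4 bits).
Byte 2: 0xB3 = 10110011 (10xxxxxx ✓), payload 110011.
Byte 3: 0xAA = 10101010 (10xxxxxx ✓), payload 101010.
Concatenate: 1100110011101010 = 0xCCEA (16 bits → U+CCEA).

U+CCEA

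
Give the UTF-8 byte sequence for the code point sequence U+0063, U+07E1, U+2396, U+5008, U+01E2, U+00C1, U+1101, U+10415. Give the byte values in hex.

U+0063: 1-byte form → 63.
U+07E1: 2-byte form → DF A1.
U+2396: 3-byte form → E2 8E 96.
U+5008: 3-byte form → E5 80 88.
U+01E2: 2-byte form → C7 A2.
U+00C1: 2-byte form → C3 81.
U+1101: 3-byte form → E1 84 81.
U+10415: 4-byte form → F0 90 90 95.
Concatenated (20 bytes): 63 DF A1 E2 8E 96 E5 80 88 C7 A2 C3 81 E1 84 81 F0 90 90 95.

63 DF A1 E2 8E 96 E5 80 88 C7 A2 C3 81 E1 84 81 F0 90 90 95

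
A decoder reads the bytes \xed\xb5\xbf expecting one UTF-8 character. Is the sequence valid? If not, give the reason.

invalid (encodes a surrogate (U+D800–U+DFFF))

Structurally a 3-byte sequence; payload = 0xDD7F.
But 0xDD7F is in U+D800–U+DFFF, the surrogate range. Surrogates are not Unicode scalar values and are forbidden in UTF-8.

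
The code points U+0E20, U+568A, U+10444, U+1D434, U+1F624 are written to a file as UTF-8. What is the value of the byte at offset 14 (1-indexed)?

1-indexed offset 14 is 0-indexed offset 13.
U+0E20 → 3-byte form E0 B8 A0 at offsets 0–2.
U+568A → 3-byte form E5 9A 8A at offsets 3–5.
U+10444 → 4-byte form F0 90 91 84 at offsets 6–9.
U+1D434 → 4-byte form F0 9D 90 B4 at offsets 10–13.
Offset 13 falls in char 4's range; it's byte 4 of F0 9D 90 B4 = 0xB4.

0xB4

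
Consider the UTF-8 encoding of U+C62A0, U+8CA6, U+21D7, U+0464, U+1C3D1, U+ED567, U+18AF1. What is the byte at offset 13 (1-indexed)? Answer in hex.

1-indexed offset 13 is 0-indexed offset 12.
U+C62A0 → 4-byte form F3 86 8A A0 at offsets 0–3.
U+8CA6 → 3-byte form E8 B2 A6 at offsets 4–6.
U+21D7 → 3-byte form E2 87 97 at offsets 7–9.
U+0464 → 2-byte form D1 A4 at offsets 10–11.
U+1C3D1 → 4-byte form F0 9C 8F 91 at offsets 12–15.
Offset 12 falls in char 5's range; it's byte 1 of F0 9C 8F 91 = 0xF0.

0xF0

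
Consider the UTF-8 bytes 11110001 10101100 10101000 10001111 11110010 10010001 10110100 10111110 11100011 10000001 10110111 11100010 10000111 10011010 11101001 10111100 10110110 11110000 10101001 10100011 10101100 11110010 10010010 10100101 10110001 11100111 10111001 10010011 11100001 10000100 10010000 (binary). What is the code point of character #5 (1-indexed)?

U+9F36

Offset 0: leading byte 0xF1 = 11110001 → 4-byte char #1 = F1 AC A8 8F.
Offset 4: leading byte 0xF2 = 11110010 → 4-byte char #2 = F2 91 B4 BE.
Offset 8: leading byte 0xE3 = 11100011 → 3-byte char #3 = E3 81 B7.
Offset 11: leading byte 0xE2 = 11100010 → 3-byte char #4 = E2 87 9A.
Offset 14: leading byte 0xE9 = 11101001 → 3-byte char #5 = E9 BC B6.
Leading byte 0xE9 = 11101001 matches 1110xxxx → 3-byte sequence.
Byte 1: 0xE9 = 11101001, payload 1001 (4 bits).
Byte 2: 0xBC = 10111100 (10xxxxxx ✓), payload 111100.
Byte 3: 0xB6 = 10110110 (10xxxxxx ✓), payload 110110.
Concatenate: 1001111100110110 = 0x9F36 (16 bits → U+9F36).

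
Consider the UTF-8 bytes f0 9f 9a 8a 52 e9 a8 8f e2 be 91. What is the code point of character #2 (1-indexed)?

Offset 0: leading byte 0xF0 = 11110000 → 4-byte char #1 = F0 9F 9A 8A.
Offset 4: leading byte 0x52 = 01010010 → 1-byte char #2 = 52.
Leading byte 0x52 = 01010010 matches 0xxxxxxx → 1-byte sequence.
Byte 1: 0x52 = 01010010, payload 1010010 (7 bits).
Concatenate: 1010010 = 0x52 (7 bits → U+0052).

U+0052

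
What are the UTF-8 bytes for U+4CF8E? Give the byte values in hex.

U+4CF8E = 0x4CF8E = 315278 decimal. In range U+10000–U+10FFFF → 4-byte form: 11110xxx 10xxxxxx 10xxxxxx 10xxxxxx.
Binary (21 bits): 001001100111110001110.
Split 3+6+6+6: 001 | 001100 | 111110 | 001110.
Byte 1: 11110001 = 0xF1.
Byte 2: 10001100 = 0x8C.
Byte 3: 10111110 = 0xBE.
Byte 4: 10001110 = 0x8E.

F1 8C BE 8E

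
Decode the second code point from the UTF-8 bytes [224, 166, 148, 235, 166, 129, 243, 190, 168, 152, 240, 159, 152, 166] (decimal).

Offset 0: leading byte 0xE0 = 11100000 → 3-byte char #1 = E0 A6 94.
Offset 3: leading byte 0xEB = 11101011 → 3-byte char #2 = EB A6 81.
Leading byte 0xEB = 11101011 matches 1110xxxx → 3-byte sequence.
Byte 1: 0xEB = 11101011, payload 1011 (4 bits).
Byte 2: 0xA6 = 10100110 (10xxxxxx ✓), payload 100110.
Byte 3: 0x81 = 10000001 (10xxxxxx ✓), payload 000001.
Concatenate: 1011100110000001 = 0xB981 (16 bits → U+B981).

U+B981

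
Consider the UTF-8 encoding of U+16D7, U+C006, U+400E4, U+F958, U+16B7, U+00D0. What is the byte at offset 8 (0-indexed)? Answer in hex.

U+16D7 → 3-byte form E1 9B 97 at offsets 0–2.
U+C006 → 3-byte form EC 80 86 at offsets 3–5.
U+400E4 → 4-byte form F1 80 83 A4 at offsets 6–9.
Offset 8 falls in char 3's range; it's byte 3 of F1 80 83 A4 = 0x83.

0x83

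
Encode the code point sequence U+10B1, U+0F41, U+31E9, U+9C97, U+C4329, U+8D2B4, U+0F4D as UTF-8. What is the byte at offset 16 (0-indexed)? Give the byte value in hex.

U+10B1 → 3-byte form E1 82 B1 at offsets 0–2.
U+0F41 → 3-byte form E0 BD 81 at offsets 3–5.
U+31E9 → 3-byte form E3 87 A9 at offsets 6–8.
U+9C97 → 3-byte form E9 B2 97 at offsets 9–11.
U+C4329 → 4-byte form F3 84 8C A9 at offsets 12–15.
U+8D2B4 → 4-byte form F2 8D 8A B4 at offsets 16–19.
Offset 16 falls in char 6's range; it's byte 1 of F2 8D 8A B4 = 0xF2.

0xF2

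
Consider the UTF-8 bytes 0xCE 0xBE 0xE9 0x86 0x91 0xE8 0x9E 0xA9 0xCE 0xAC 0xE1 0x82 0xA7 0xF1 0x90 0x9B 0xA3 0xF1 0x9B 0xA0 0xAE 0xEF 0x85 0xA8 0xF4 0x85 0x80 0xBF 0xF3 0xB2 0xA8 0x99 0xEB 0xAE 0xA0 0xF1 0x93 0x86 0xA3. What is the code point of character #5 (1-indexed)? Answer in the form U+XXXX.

Offset 0: leading byte 0xCE = 11001110 → 2-byte char #1 = CE BE.
Offset 2: leading byte 0xE9 = 11101001 → 3-byte char #2 = E9 86 91.
Offset 5: leading byte 0xE8 = 11101000 → 3-byte char #3 = E8 9E A9.
Offset 8: leading byte 0xCE = 11001110 → 2-byte char #4 = CE AC.
Offset 10: leading byte 0xE1 = 11100001 → 3-byte char #5 = E1 82 A7.
Leading byte 0xE1 = 11100001 matches 1110xxxx → 3-byte sequence.
Byte 1: 0xE1 = 11100001, payload 0001 (4 bits).
Byte 2: 0x82 = 10000010 (10xxxxxx ✓), payload 000010.
Byte 3: 0xA7 = 10100111 (10xxxxxx ✓), payload 100111.
Concatenate: 0001000010100111 = 0x10A7 (16 bits → U+10A7).

U+10A7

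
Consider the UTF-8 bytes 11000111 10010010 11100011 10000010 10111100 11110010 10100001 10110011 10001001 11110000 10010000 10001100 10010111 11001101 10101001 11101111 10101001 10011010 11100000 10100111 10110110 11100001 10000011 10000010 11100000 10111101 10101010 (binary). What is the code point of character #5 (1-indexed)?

Offset 0: leading byte 0xC7 = 11000111 → 2-byte char #1 = C7 92.
Offset 2: leading byte 0xE3 = 11100011 → 3-byte char #2 = E3 82 BC.
Offset 5: leading byte 0xF2 = 11110010 → 4-byte char #3 = F2 A1 B3 89.
Offset 9: leading byte 0xF0 = 11110000 → 4-byte char #4 = F0 90 8C 97.
Offset 13: leading byte 0xCD = 11001101 → 2-byte char #5 = CD A9.
Leading byte 0xCD = 11001101 matches 110xxxxx → 2-byte sequence.
Byte 1: 0xCD = 11001101, payload 01101 (5 bits).
Byte 2: 0xA9 = 10101001 (10xxxxxx ✓), payload 101001.
Concatenate: 01101101001 = 0x369 (11 bits → U+0369).

U+0369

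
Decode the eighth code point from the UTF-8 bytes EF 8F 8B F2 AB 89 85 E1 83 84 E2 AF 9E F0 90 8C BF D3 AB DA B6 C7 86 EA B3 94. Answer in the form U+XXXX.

U+01C6

Offset 0: leading byte 0xEF = 11101111 → 3-byte char #1 = EF 8F 8B.
Offset 3: leading byte 0xF2 = 11110010 → 4-byte char #2 = F2 AB 89 85.
Offset 7: leading byte 0xE1 = 11100001 → 3-byte char #3 = E1 83 84.
Offset 10: leading byte 0xE2 = 11100010 → 3-byte char #4 = E2 AF 9E.
Offset 13: leading byte 0xF0 = 11110000 → 4-byte char #5 = F0 90 8C BF.
Offset 17: leading byte 0xD3 = 11010011 → 2-byte char #6 = D3 AB.
Offset 19: leading byte 0xDA = 11011010 → 2-byte char #7 = DA B6.
Offset 21: leading byte 0xC7 = 11000111 → 2-byte char #8 = C7 86.
Leading byte 0xC7 = 11000111 matches 110xxxxx → 2-byte sequence.
Byte 1: 0xC7 = 11000111, payload 00111 (5 bits).
Byte 2: 0x86 = 10000110 (10xxxxxx ✓), payload 000110.
Concatenate: 00111000110 = 0x1C6 (11 bits → U+01C6).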